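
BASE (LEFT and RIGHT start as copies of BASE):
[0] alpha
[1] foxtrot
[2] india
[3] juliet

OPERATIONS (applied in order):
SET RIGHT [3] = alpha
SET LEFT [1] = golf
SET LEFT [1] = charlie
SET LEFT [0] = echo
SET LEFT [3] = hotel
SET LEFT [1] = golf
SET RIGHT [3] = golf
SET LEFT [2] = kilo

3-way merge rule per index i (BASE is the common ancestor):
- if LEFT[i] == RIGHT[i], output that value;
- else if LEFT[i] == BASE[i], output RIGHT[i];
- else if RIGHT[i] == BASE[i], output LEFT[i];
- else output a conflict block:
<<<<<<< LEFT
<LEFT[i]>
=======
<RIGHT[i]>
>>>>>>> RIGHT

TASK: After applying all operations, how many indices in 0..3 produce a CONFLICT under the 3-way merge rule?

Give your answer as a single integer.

Final LEFT:  [echo, golf, kilo, hotel]
Final RIGHT: [alpha, foxtrot, india, golf]
i=0: L=echo, R=alpha=BASE -> take LEFT -> echo
i=1: L=golf, R=foxtrot=BASE -> take LEFT -> golf
i=2: L=kilo, R=india=BASE -> take LEFT -> kilo
i=3: BASE=juliet L=hotel R=golf all differ -> CONFLICT
Conflict count: 1

Answer: 1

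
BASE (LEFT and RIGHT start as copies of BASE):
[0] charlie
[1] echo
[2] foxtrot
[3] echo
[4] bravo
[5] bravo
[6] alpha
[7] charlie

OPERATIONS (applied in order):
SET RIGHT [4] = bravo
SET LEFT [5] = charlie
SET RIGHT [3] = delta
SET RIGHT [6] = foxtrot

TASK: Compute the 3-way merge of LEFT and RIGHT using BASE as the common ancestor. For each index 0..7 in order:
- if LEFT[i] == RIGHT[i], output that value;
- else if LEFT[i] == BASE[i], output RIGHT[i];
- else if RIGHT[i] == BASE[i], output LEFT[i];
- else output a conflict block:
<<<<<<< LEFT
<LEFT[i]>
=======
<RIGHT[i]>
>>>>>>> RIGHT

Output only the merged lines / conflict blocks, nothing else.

Answer: charlie
echo
foxtrot
delta
bravo
charlie
foxtrot
charlie

Derivation:
Final LEFT:  [charlie, echo, foxtrot, echo, bravo, charlie, alpha, charlie]
Final RIGHT: [charlie, echo, foxtrot, delta, bravo, bravo, foxtrot, charlie]
i=0: L=charlie R=charlie -> agree -> charlie
i=1: L=echo R=echo -> agree -> echo
i=2: L=foxtrot R=foxtrot -> agree -> foxtrot
i=3: L=echo=BASE, R=delta -> take RIGHT -> delta
i=4: L=bravo R=bravo -> agree -> bravo
i=5: L=charlie, R=bravo=BASE -> take LEFT -> charlie
i=6: L=alpha=BASE, R=foxtrot -> take RIGHT -> foxtrot
i=7: L=charlie R=charlie -> agree -> charlie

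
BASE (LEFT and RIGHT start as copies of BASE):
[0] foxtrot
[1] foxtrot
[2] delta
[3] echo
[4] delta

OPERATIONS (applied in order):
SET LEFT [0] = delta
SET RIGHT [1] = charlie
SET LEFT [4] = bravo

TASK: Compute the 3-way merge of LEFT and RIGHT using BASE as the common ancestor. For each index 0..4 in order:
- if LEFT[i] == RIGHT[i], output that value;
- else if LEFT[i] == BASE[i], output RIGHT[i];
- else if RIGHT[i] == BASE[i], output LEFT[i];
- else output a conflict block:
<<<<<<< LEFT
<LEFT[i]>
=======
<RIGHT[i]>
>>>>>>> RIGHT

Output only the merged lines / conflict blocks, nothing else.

Final LEFT:  [delta, foxtrot, delta, echo, bravo]
Final RIGHT: [foxtrot, charlie, delta, echo, delta]
i=0: L=delta, R=foxtrot=BASE -> take LEFT -> delta
i=1: L=foxtrot=BASE, R=charlie -> take RIGHT -> charlie
i=2: L=delta R=delta -> agree -> delta
i=3: L=echo R=echo -> agree -> echo
i=4: L=bravo, R=delta=BASE -> take LEFT -> bravo

Answer: delta
charlie
delta
echo
bravo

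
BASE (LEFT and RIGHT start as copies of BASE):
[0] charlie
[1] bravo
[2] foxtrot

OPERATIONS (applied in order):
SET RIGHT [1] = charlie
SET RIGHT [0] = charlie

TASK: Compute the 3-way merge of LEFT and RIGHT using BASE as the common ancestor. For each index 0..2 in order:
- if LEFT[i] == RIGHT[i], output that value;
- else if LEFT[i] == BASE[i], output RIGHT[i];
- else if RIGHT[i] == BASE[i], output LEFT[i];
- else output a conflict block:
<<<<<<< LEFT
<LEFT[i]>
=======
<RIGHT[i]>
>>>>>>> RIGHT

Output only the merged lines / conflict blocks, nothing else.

Answer: charlie
charlie
foxtrot

Derivation:
Final LEFT:  [charlie, bravo, foxtrot]
Final RIGHT: [charlie, charlie, foxtrot]
i=0: L=charlie R=charlie -> agree -> charlie
i=1: L=bravo=BASE, R=charlie -> take RIGHT -> charlie
i=2: L=foxtrot R=foxtrot -> agree -> foxtrot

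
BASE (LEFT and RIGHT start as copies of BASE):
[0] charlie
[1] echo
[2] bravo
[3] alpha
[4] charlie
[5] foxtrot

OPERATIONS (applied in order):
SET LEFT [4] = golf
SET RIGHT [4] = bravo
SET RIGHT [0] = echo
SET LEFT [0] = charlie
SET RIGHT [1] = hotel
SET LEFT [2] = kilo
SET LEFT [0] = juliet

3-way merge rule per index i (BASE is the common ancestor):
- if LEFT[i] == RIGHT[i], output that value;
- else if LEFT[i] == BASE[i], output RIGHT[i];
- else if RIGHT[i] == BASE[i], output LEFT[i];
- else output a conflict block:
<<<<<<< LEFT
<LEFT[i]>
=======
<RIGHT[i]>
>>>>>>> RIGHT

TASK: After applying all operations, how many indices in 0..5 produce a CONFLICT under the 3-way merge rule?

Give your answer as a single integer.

Final LEFT:  [juliet, echo, kilo, alpha, golf, foxtrot]
Final RIGHT: [echo, hotel, bravo, alpha, bravo, foxtrot]
i=0: BASE=charlie L=juliet R=echo all differ -> CONFLICT
i=1: L=echo=BASE, R=hotel -> take RIGHT -> hotel
i=2: L=kilo, R=bravo=BASE -> take LEFT -> kilo
i=3: L=alpha R=alpha -> agree -> alpha
i=4: BASE=charlie L=golf R=bravo all differ -> CONFLICT
i=5: L=foxtrot R=foxtrot -> agree -> foxtrot
Conflict count: 2

Answer: 2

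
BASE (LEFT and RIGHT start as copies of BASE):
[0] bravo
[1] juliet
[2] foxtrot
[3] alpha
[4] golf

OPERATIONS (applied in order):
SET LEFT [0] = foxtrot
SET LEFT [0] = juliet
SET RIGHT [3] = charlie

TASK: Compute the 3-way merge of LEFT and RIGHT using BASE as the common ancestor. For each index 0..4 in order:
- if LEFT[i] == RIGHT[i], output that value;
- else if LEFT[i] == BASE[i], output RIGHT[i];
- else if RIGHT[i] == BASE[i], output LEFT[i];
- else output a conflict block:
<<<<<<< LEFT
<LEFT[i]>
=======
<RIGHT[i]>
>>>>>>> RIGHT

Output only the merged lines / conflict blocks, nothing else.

Final LEFT:  [juliet, juliet, foxtrot, alpha, golf]
Final RIGHT: [bravo, juliet, foxtrot, charlie, golf]
i=0: L=juliet, R=bravo=BASE -> take LEFT -> juliet
i=1: L=juliet R=juliet -> agree -> juliet
i=2: L=foxtrot R=foxtrot -> agree -> foxtrot
i=3: L=alpha=BASE, R=charlie -> take RIGHT -> charlie
i=4: L=golf R=golf -> agree -> golf

Answer: juliet
juliet
foxtrot
charlie
golf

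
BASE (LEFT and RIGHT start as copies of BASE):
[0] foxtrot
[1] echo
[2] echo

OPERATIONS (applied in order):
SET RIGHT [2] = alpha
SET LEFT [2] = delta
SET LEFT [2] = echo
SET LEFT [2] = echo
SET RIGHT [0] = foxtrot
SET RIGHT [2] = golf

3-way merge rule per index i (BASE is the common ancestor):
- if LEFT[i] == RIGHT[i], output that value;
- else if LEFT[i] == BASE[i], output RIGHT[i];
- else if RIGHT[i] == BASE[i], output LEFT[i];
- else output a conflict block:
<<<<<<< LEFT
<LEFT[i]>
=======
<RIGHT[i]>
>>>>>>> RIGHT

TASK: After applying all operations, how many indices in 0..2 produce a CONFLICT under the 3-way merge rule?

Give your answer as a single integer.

Final LEFT:  [foxtrot, echo, echo]
Final RIGHT: [foxtrot, echo, golf]
i=0: L=foxtrot R=foxtrot -> agree -> foxtrot
i=1: L=echo R=echo -> agree -> echo
i=2: L=echo=BASE, R=golf -> take RIGHT -> golf
Conflict count: 0

Answer: 0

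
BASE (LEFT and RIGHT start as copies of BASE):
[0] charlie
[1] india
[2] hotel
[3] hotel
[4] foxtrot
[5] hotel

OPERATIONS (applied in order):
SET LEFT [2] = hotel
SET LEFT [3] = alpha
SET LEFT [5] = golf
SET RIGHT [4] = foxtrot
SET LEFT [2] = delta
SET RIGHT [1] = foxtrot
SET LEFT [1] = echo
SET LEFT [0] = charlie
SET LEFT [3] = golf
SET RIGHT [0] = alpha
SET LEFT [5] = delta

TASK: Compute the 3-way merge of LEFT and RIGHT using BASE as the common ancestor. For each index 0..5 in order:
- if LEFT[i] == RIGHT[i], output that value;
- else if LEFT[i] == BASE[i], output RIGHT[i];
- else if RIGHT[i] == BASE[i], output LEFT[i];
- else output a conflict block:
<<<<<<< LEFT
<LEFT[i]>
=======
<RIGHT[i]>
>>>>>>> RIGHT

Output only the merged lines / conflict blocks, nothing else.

Final LEFT:  [charlie, echo, delta, golf, foxtrot, delta]
Final RIGHT: [alpha, foxtrot, hotel, hotel, foxtrot, hotel]
i=0: L=charlie=BASE, R=alpha -> take RIGHT -> alpha
i=1: BASE=india L=echo R=foxtrot all differ -> CONFLICT
i=2: L=delta, R=hotel=BASE -> take LEFT -> delta
i=3: L=golf, R=hotel=BASE -> take LEFT -> golf
i=4: L=foxtrot R=foxtrot -> agree -> foxtrot
i=5: L=delta, R=hotel=BASE -> take LEFT -> delta

Answer: alpha
<<<<<<< LEFT
echo
=======
foxtrot
>>>>>>> RIGHT
delta
golf
foxtrot
delta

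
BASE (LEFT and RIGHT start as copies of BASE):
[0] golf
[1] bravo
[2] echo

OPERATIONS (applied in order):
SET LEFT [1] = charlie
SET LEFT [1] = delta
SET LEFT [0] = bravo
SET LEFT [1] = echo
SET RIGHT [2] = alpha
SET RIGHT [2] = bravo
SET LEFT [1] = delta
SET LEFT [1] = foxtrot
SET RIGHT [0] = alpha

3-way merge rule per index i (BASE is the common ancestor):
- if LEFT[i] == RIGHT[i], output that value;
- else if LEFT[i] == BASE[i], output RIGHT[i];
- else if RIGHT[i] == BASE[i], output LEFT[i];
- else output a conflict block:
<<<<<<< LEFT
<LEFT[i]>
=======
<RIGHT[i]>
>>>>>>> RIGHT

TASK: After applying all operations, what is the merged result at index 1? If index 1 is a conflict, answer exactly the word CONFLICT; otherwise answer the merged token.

Final LEFT:  [bravo, foxtrot, echo]
Final RIGHT: [alpha, bravo, bravo]
i=0: BASE=golf L=bravo R=alpha all differ -> CONFLICT
i=1: L=foxtrot, R=bravo=BASE -> take LEFT -> foxtrot
i=2: L=echo=BASE, R=bravo -> take RIGHT -> bravo
Index 1 -> foxtrot

Answer: foxtrot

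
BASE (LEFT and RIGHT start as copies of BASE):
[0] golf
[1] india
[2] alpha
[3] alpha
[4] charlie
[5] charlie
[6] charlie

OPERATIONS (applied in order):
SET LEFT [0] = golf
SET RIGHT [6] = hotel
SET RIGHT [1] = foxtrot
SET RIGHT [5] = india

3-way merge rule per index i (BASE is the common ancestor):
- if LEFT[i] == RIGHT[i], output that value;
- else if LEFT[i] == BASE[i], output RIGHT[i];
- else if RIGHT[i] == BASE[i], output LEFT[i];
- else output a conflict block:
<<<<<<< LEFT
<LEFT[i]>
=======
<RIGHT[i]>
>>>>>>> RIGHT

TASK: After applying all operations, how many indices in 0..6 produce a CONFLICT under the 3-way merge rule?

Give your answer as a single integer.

Final LEFT:  [golf, india, alpha, alpha, charlie, charlie, charlie]
Final RIGHT: [golf, foxtrot, alpha, alpha, charlie, india, hotel]
i=0: L=golf R=golf -> agree -> golf
i=1: L=india=BASE, R=foxtrot -> take RIGHT -> foxtrot
i=2: L=alpha R=alpha -> agree -> alpha
i=3: L=alpha R=alpha -> agree -> alpha
i=4: L=charlie R=charlie -> agree -> charlie
i=5: L=charlie=BASE, R=india -> take RIGHT -> india
i=6: L=charlie=BASE, R=hotel -> take RIGHT -> hotel
Conflict count: 0

Answer: 0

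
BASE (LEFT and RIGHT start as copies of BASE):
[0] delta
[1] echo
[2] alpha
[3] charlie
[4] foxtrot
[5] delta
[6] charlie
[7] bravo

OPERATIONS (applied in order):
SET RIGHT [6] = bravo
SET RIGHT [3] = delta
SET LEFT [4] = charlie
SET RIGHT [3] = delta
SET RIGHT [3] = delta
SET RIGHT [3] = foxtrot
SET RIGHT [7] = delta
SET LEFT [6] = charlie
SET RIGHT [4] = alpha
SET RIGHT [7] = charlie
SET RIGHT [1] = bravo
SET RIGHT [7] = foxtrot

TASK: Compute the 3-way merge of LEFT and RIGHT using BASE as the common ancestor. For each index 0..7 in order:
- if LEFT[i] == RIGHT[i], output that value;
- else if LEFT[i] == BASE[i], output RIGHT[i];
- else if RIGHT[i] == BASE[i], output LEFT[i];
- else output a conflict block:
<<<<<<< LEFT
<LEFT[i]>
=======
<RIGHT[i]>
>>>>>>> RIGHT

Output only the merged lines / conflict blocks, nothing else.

Final LEFT:  [delta, echo, alpha, charlie, charlie, delta, charlie, bravo]
Final RIGHT: [delta, bravo, alpha, foxtrot, alpha, delta, bravo, foxtrot]
i=0: L=delta R=delta -> agree -> delta
i=1: L=echo=BASE, R=bravo -> take RIGHT -> bravo
i=2: L=alpha R=alpha -> agree -> alpha
i=3: L=charlie=BASE, R=foxtrot -> take RIGHT -> foxtrot
i=4: BASE=foxtrot L=charlie R=alpha all differ -> CONFLICT
i=5: L=delta R=delta -> agree -> delta
i=6: L=charlie=BASE, R=bravo -> take RIGHT -> bravo
i=7: L=bravo=BASE, R=foxtrot -> take RIGHT -> foxtrot

Answer: delta
bravo
alpha
foxtrot
<<<<<<< LEFT
charlie
=======
alpha
>>>>>>> RIGHT
delta
bravo
foxtrot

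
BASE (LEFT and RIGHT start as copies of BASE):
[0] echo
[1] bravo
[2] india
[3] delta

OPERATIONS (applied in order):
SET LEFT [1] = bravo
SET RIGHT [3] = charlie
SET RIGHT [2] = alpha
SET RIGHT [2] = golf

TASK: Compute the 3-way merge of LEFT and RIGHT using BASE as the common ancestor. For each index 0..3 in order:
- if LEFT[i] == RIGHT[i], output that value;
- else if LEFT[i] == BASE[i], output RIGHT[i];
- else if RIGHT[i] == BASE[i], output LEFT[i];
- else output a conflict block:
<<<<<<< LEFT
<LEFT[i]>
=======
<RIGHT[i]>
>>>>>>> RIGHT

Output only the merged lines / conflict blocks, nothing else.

Answer: echo
bravo
golf
charlie

Derivation:
Final LEFT:  [echo, bravo, india, delta]
Final RIGHT: [echo, bravo, golf, charlie]
i=0: L=echo R=echo -> agree -> echo
i=1: L=bravo R=bravo -> agree -> bravo
i=2: L=india=BASE, R=golf -> take RIGHT -> golf
i=3: L=delta=BASE, R=charlie -> take RIGHT -> charlie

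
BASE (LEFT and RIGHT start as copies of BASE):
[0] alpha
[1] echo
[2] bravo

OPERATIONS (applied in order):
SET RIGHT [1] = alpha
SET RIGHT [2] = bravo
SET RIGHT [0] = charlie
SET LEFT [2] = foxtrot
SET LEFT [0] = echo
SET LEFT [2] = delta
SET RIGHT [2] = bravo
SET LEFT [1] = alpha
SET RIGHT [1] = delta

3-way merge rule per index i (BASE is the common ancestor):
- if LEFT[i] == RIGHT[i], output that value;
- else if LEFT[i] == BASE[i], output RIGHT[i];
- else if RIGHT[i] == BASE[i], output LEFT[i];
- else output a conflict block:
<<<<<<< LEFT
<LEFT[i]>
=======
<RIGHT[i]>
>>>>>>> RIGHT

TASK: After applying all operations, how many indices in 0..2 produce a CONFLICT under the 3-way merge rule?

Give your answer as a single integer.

Final LEFT:  [echo, alpha, delta]
Final RIGHT: [charlie, delta, bravo]
i=0: BASE=alpha L=echo R=charlie all differ -> CONFLICT
i=1: BASE=echo L=alpha R=delta all differ -> CONFLICT
i=2: L=delta, R=bravo=BASE -> take LEFT -> delta
Conflict count: 2

Answer: 2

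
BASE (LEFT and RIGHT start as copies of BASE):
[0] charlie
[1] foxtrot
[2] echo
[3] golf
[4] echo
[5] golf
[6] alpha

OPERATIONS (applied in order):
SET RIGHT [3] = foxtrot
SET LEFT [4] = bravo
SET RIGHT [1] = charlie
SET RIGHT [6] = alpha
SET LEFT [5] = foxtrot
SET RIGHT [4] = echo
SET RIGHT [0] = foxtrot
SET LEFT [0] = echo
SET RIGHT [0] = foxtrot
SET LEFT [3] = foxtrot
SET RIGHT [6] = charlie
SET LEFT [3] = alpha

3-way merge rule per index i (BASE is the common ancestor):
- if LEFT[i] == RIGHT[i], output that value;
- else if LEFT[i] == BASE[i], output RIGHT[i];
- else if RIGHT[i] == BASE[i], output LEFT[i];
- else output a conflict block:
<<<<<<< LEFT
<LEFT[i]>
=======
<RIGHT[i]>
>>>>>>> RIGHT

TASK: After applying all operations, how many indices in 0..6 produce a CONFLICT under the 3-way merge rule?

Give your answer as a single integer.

Final LEFT:  [echo, foxtrot, echo, alpha, bravo, foxtrot, alpha]
Final RIGHT: [foxtrot, charlie, echo, foxtrot, echo, golf, charlie]
i=0: BASE=charlie L=echo R=foxtrot all differ -> CONFLICT
i=1: L=foxtrot=BASE, R=charlie -> take RIGHT -> charlie
i=2: L=echo R=echo -> agree -> echo
i=3: BASE=golf L=alpha R=foxtrot all differ -> CONFLICT
i=4: L=bravo, R=echo=BASE -> take LEFT -> bravo
i=5: L=foxtrot, R=golf=BASE -> take LEFT -> foxtrot
i=6: L=alpha=BASE, R=charlie -> take RIGHT -> charlie
Conflict count: 2

Answer: 2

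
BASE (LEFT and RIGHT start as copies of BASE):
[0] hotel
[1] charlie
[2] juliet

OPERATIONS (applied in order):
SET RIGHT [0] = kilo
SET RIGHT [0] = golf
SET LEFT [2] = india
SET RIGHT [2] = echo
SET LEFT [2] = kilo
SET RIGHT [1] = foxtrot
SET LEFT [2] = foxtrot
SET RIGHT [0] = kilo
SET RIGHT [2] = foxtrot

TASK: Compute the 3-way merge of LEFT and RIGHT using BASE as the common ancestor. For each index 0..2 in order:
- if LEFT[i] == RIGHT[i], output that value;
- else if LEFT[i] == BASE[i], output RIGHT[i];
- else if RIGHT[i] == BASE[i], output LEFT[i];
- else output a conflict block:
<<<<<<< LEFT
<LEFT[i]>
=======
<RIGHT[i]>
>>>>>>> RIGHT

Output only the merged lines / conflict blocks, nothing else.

Final LEFT:  [hotel, charlie, foxtrot]
Final RIGHT: [kilo, foxtrot, foxtrot]
i=0: L=hotel=BASE, R=kilo -> take RIGHT -> kilo
i=1: L=charlie=BASE, R=foxtrot -> take RIGHT -> foxtrot
i=2: L=foxtrot R=foxtrot -> agree -> foxtrot

Answer: kilo
foxtrot
foxtrot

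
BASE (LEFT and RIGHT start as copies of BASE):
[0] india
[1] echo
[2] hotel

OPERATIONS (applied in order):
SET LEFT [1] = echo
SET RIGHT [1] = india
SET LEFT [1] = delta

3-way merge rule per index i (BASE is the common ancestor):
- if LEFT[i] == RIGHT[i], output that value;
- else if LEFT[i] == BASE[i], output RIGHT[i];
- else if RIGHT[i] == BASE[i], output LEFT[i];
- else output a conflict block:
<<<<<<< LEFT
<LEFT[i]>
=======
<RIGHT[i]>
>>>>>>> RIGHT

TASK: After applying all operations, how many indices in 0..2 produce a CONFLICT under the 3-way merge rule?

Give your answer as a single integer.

Final LEFT:  [india, delta, hotel]
Final RIGHT: [india, india, hotel]
i=0: L=india R=india -> agree -> india
i=1: BASE=echo L=delta R=india all differ -> CONFLICT
i=2: L=hotel R=hotel -> agree -> hotel
Conflict count: 1

Answer: 1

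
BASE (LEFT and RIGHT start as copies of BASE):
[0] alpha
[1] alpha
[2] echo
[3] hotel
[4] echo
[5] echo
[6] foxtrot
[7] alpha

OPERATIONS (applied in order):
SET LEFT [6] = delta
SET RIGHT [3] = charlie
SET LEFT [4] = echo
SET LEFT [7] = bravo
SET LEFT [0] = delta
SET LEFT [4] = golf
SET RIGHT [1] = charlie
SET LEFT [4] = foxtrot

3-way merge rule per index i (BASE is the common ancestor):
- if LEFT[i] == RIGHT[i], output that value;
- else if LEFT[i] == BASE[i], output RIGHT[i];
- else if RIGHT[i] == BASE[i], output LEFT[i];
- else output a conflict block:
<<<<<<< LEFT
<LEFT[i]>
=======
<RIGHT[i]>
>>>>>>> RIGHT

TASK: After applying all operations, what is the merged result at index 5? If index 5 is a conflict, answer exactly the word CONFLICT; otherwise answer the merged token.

Answer: echo

Derivation:
Final LEFT:  [delta, alpha, echo, hotel, foxtrot, echo, delta, bravo]
Final RIGHT: [alpha, charlie, echo, charlie, echo, echo, foxtrot, alpha]
i=0: L=delta, R=alpha=BASE -> take LEFT -> delta
i=1: L=alpha=BASE, R=charlie -> take RIGHT -> charlie
i=2: L=echo R=echo -> agree -> echo
i=3: L=hotel=BASE, R=charlie -> take RIGHT -> charlie
i=4: L=foxtrot, R=echo=BASE -> take LEFT -> foxtrot
i=5: L=echo R=echo -> agree -> echo
i=6: L=delta, R=foxtrot=BASE -> take LEFT -> delta
i=7: L=bravo, R=alpha=BASE -> take LEFT -> bravo
Index 5 -> echo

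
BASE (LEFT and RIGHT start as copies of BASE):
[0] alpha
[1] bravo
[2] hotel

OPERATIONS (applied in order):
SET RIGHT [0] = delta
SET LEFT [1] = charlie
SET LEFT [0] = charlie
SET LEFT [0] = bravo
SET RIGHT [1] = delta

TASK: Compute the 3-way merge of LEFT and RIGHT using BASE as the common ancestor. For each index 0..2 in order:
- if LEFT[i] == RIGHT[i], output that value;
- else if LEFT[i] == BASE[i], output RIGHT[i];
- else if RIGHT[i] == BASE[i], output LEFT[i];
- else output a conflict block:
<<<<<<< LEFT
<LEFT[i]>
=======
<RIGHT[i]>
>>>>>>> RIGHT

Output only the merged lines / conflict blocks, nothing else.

Final LEFT:  [bravo, charlie, hotel]
Final RIGHT: [delta, delta, hotel]
i=0: BASE=alpha L=bravo R=delta all differ -> CONFLICT
i=1: BASE=bravo L=charlie R=delta all differ -> CONFLICT
i=2: L=hotel R=hotel -> agree -> hotel

Answer: <<<<<<< LEFT
bravo
=======
delta
>>>>>>> RIGHT
<<<<<<< LEFT
charlie
=======
delta
>>>>>>> RIGHT
hotel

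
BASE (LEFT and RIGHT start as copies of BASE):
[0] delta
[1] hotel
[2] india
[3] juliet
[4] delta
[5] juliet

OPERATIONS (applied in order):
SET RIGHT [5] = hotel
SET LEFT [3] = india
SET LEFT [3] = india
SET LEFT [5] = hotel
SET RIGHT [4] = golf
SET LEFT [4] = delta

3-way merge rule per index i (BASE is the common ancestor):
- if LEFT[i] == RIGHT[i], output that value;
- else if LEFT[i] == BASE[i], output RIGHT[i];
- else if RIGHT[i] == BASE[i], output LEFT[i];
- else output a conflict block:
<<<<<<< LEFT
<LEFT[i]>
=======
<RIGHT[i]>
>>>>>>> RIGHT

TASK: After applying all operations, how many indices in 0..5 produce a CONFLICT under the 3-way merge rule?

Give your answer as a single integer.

Answer: 0

Derivation:
Final LEFT:  [delta, hotel, india, india, delta, hotel]
Final RIGHT: [delta, hotel, india, juliet, golf, hotel]
i=0: L=delta R=delta -> agree -> delta
i=1: L=hotel R=hotel -> agree -> hotel
i=2: L=india R=india -> agree -> india
i=3: L=india, R=juliet=BASE -> take LEFT -> india
i=4: L=delta=BASE, R=golf -> take RIGHT -> golf
i=5: L=hotel R=hotel -> agree -> hotel
Conflict count: 0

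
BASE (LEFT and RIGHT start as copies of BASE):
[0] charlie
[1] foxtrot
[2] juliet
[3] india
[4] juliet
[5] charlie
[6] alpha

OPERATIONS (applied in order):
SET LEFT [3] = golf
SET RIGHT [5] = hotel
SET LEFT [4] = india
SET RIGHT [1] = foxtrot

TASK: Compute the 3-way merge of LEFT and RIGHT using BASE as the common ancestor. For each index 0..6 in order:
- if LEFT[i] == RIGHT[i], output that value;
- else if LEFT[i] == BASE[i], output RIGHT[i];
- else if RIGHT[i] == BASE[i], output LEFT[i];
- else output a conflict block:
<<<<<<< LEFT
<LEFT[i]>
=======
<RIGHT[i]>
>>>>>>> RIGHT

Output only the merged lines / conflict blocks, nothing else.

Answer: charlie
foxtrot
juliet
golf
india
hotel
alpha

Derivation:
Final LEFT:  [charlie, foxtrot, juliet, golf, india, charlie, alpha]
Final RIGHT: [charlie, foxtrot, juliet, india, juliet, hotel, alpha]
i=0: L=charlie R=charlie -> agree -> charlie
i=1: L=foxtrot R=foxtrot -> agree -> foxtrot
i=2: L=juliet R=juliet -> agree -> juliet
i=3: L=golf, R=india=BASE -> take LEFT -> golf
i=4: L=india, R=juliet=BASE -> take LEFT -> india
i=5: L=charlie=BASE, R=hotel -> take RIGHT -> hotel
i=6: L=alpha R=alpha -> agree -> alpha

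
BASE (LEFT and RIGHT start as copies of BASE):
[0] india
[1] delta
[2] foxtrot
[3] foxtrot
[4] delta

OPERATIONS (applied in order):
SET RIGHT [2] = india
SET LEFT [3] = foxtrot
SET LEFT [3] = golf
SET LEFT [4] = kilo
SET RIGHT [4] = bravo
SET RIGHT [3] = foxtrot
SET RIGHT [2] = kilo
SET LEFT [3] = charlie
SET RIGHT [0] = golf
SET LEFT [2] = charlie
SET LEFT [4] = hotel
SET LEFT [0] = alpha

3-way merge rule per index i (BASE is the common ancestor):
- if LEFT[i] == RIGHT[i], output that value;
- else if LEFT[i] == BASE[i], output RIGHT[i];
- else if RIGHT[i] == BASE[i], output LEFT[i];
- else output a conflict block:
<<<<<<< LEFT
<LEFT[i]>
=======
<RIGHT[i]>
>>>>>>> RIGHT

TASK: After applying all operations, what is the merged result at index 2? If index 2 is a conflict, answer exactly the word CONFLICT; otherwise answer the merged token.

Final LEFT:  [alpha, delta, charlie, charlie, hotel]
Final RIGHT: [golf, delta, kilo, foxtrot, bravo]
i=0: BASE=india L=alpha R=golf all differ -> CONFLICT
i=1: L=delta R=delta -> agree -> delta
i=2: BASE=foxtrot L=charlie R=kilo all differ -> CONFLICT
i=3: L=charlie, R=foxtrot=BASE -> take LEFT -> charlie
i=4: BASE=delta L=hotel R=bravo all differ -> CONFLICT
Index 2 -> CONFLICT

Answer: CONFLICT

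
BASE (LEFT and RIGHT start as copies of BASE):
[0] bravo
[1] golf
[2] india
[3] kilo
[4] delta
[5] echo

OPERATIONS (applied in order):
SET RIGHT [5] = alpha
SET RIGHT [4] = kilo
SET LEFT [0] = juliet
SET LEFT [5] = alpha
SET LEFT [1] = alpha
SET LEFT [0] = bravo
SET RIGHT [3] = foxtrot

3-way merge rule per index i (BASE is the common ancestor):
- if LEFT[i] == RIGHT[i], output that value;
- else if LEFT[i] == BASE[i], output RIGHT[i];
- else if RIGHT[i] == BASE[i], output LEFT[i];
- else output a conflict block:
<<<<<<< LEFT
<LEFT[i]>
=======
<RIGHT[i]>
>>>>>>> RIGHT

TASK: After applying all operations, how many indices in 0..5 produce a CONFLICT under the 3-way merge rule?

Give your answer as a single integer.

Final LEFT:  [bravo, alpha, india, kilo, delta, alpha]
Final RIGHT: [bravo, golf, india, foxtrot, kilo, alpha]
i=0: L=bravo R=bravo -> agree -> bravo
i=1: L=alpha, R=golf=BASE -> take LEFT -> alpha
i=2: L=india R=india -> agree -> india
i=3: L=kilo=BASE, R=foxtrot -> take RIGHT -> foxtrot
i=4: L=delta=BASE, R=kilo -> take RIGHT -> kilo
i=5: L=alpha R=alpha -> agree -> alpha
Conflict count: 0

Answer: 0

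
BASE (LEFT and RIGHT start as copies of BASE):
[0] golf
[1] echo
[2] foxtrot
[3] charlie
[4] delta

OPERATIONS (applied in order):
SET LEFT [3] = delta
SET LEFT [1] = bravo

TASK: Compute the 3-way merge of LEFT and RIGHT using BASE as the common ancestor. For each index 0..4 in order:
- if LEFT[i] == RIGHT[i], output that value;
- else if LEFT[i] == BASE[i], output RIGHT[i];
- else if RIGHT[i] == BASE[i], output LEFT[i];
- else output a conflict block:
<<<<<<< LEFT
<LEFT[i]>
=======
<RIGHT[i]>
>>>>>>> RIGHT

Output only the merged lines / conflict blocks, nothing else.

Final LEFT:  [golf, bravo, foxtrot, delta, delta]
Final RIGHT: [golf, echo, foxtrot, charlie, delta]
i=0: L=golf R=golf -> agree -> golf
i=1: L=bravo, R=echo=BASE -> take LEFT -> bravo
i=2: L=foxtrot R=foxtrot -> agree -> foxtrot
i=3: L=delta, R=charlie=BASE -> take LEFT -> delta
i=4: L=delta R=delta -> agree -> delta

Answer: golf
bravo
foxtrot
delta
delta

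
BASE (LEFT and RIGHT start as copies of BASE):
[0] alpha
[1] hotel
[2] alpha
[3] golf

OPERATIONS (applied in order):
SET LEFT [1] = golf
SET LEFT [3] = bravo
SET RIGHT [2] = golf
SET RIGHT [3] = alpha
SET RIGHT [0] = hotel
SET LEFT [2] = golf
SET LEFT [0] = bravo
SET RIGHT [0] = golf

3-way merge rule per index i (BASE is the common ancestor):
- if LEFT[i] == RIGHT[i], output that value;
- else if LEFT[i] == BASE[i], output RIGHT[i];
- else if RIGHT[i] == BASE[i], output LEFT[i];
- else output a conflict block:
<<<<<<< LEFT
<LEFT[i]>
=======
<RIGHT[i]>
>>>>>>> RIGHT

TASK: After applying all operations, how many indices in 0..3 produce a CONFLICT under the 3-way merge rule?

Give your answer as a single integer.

Final LEFT:  [bravo, golf, golf, bravo]
Final RIGHT: [golf, hotel, golf, alpha]
i=0: BASE=alpha L=bravo R=golf all differ -> CONFLICT
i=1: L=golf, R=hotel=BASE -> take LEFT -> golf
i=2: L=golf R=golf -> agree -> golf
i=3: BASE=golf L=bravo R=alpha all differ -> CONFLICT
Conflict count: 2

Answer: 2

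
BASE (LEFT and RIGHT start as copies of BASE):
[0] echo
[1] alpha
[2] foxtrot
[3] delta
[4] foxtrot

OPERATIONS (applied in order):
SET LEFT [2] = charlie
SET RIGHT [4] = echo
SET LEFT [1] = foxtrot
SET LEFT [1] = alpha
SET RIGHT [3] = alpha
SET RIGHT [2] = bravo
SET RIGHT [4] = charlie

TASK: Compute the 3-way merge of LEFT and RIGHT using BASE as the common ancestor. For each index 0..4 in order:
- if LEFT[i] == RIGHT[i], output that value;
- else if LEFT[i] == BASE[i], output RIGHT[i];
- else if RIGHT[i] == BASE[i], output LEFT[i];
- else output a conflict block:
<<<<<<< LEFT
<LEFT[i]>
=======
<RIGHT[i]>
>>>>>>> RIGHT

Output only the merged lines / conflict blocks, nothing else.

Final LEFT:  [echo, alpha, charlie, delta, foxtrot]
Final RIGHT: [echo, alpha, bravo, alpha, charlie]
i=0: L=echo R=echo -> agree -> echo
i=1: L=alpha R=alpha -> agree -> alpha
i=2: BASE=foxtrot L=charlie R=bravo all differ -> CONFLICT
i=3: L=delta=BASE, R=alpha -> take RIGHT -> alpha
i=4: L=foxtrot=BASE, R=charlie -> take RIGHT -> charlie

Answer: echo
alpha
<<<<<<< LEFT
charlie
=======
bravo
>>>>>>> RIGHT
alpha
charlie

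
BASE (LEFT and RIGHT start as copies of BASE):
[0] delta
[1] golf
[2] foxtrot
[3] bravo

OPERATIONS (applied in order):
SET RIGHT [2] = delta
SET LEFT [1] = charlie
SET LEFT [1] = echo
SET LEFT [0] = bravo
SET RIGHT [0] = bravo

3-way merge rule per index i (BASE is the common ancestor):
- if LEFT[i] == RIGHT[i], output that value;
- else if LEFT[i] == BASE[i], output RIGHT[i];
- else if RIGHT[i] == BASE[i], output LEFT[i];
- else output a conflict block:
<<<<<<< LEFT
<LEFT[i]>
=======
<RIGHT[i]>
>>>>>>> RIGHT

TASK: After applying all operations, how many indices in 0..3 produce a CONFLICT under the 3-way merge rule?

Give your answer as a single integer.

Answer: 0

Derivation:
Final LEFT:  [bravo, echo, foxtrot, bravo]
Final RIGHT: [bravo, golf, delta, bravo]
i=0: L=bravo R=bravo -> agree -> bravo
i=1: L=echo, R=golf=BASE -> take LEFT -> echo
i=2: L=foxtrot=BASE, R=delta -> take RIGHT -> delta
i=3: L=bravo R=bravo -> agree -> bravo
Conflict count: 0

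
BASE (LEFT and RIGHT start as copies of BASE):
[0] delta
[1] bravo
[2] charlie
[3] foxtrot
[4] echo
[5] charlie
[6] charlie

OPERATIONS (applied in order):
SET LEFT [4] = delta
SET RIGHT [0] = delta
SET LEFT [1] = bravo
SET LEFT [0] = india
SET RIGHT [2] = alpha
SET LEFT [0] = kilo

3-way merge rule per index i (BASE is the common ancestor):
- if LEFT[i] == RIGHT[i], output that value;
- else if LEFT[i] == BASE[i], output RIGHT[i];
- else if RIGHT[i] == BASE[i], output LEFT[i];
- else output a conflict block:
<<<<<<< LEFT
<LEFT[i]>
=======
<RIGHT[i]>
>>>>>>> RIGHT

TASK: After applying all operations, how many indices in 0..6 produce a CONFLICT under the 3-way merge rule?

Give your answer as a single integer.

Final LEFT:  [kilo, bravo, charlie, foxtrot, delta, charlie, charlie]
Final RIGHT: [delta, bravo, alpha, foxtrot, echo, charlie, charlie]
i=0: L=kilo, R=delta=BASE -> take LEFT -> kilo
i=1: L=bravo R=bravo -> agree -> bravo
i=2: L=charlie=BASE, R=alpha -> take RIGHT -> alpha
i=3: L=foxtrot R=foxtrot -> agree -> foxtrot
i=4: L=delta, R=echo=BASE -> take LEFT -> delta
i=5: L=charlie R=charlie -> agree -> charlie
i=6: L=charlie R=charlie -> agree -> charlie
Conflict count: 0

Answer: 0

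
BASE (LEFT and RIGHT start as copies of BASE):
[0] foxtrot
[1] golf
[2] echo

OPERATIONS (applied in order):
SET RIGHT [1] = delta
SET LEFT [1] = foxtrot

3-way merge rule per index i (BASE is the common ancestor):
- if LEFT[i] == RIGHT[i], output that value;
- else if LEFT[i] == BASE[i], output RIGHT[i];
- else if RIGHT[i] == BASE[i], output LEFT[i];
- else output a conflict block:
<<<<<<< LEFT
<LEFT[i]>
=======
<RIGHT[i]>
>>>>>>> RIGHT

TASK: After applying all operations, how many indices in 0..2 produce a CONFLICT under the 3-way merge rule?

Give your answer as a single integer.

Final LEFT:  [foxtrot, foxtrot, echo]
Final RIGHT: [foxtrot, delta, echo]
i=0: L=foxtrot R=foxtrot -> agree -> foxtrot
i=1: BASE=golf L=foxtrot R=delta all differ -> CONFLICT
i=2: L=echo R=echo -> agree -> echo
Conflict count: 1

Answer: 1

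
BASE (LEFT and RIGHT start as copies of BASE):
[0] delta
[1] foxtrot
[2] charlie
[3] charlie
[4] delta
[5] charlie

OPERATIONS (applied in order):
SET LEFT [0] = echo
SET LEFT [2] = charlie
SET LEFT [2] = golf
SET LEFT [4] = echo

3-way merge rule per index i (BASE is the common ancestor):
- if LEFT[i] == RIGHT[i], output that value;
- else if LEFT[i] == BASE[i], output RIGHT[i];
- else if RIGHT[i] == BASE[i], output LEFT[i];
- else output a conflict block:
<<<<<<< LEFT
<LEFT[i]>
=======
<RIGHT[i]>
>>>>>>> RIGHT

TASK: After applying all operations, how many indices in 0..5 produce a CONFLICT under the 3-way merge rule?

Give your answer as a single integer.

Answer: 0

Derivation:
Final LEFT:  [echo, foxtrot, golf, charlie, echo, charlie]
Final RIGHT: [delta, foxtrot, charlie, charlie, delta, charlie]
i=0: L=echo, R=delta=BASE -> take LEFT -> echo
i=1: L=foxtrot R=foxtrot -> agree -> foxtrot
i=2: L=golf, R=charlie=BASE -> take LEFT -> golf
i=3: L=charlie R=charlie -> agree -> charlie
i=4: L=echo, R=delta=BASE -> take LEFT -> echo
i=5: L=charlie R=charlie -> agree -> charlie
Conflict count: 0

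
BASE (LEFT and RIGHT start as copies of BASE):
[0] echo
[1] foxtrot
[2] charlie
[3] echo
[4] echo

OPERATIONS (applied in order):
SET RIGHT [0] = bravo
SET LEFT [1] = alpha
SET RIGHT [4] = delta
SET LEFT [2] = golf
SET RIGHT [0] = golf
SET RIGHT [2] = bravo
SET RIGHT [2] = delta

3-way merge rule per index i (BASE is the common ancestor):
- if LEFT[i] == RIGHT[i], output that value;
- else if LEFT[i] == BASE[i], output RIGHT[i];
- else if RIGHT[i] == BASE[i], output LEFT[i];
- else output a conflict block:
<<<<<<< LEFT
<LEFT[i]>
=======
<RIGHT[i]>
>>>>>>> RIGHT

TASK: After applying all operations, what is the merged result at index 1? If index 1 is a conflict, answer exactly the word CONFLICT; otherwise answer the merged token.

Final LEFT:  [echo, alpha, golf, echo, echo]
Final RIGHT: [golf, foxtrot, delta, echo, delta]
i=0: L=echo=BASE, R=golf -> take RIGHT -> golf
i=1: L=alpha, R=foxtrot=BASE -> take LEFT -> alpha
i=2: BASE=charlie L=golf R=delta all differ -> CONFLICT
i=3: L=echo R=echo -> agree -> echo
i=4: L=echo=BASE, R=delta -> take RIGHT -> delta
Index 1 -> alpha

Answer: alpha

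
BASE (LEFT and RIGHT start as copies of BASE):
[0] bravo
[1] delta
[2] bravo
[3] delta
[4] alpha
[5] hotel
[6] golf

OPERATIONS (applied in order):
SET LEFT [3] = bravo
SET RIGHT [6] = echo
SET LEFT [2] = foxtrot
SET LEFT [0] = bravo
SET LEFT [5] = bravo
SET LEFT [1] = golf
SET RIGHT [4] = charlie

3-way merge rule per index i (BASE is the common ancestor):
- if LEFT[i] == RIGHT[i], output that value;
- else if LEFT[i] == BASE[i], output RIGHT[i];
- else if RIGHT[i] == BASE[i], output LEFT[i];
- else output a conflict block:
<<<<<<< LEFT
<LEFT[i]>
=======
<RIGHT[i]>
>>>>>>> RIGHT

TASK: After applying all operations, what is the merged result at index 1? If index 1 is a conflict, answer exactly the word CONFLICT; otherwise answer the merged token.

Final LEFT:  [bravo, golf, foxtrot, bravo, alpha, bravo, golf]
Final RIGHT: [bravo, delta, bravo, delta, charlie, hotel, echo]
i=0: L=bravo R=bravo -> agree -> bravo
i=1: L=golf, R=delta=BASE -> take LEFT -> golf
i=2: L=foxtrot, R=bravo=BASE -> take LEFT -> foxtrot
i=3: L=bravo, R=delta=BASE -> take LEFT -> bravo
i=4: L=alpha=BASE, R=charlie -> take RIGHT -> charlie
i=5: L=bravo, R=hotel=BASE -> take LEFT -> bravo
i=6: L=golf=BASE, R=echo -> take RIGHT -> echo
Index 1 -> golf

Answer: golf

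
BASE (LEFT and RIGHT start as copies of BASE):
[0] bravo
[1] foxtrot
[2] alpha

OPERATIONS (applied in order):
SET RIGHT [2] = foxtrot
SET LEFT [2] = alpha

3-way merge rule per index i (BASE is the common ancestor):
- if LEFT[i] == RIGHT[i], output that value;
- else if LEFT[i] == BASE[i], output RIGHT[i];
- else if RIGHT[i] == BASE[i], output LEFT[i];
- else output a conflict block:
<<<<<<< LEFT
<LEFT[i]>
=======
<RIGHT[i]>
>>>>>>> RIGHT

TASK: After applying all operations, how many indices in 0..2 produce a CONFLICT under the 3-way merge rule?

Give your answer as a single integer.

Final LEFT:  [bravo, foxtrot, alpha]
Final RIGHT: [bravo, foxtrot, foxtrot]
i=0: L=bravo R=bravo -> agree -> bravo
i=1: L=foxtrot R=foxtrot -> agree -> foxtrot
i=2: L=alpha=BASE, R=foxtrot -> take RIGHT -> foxtrot
Conflict count: 0

Answer: 0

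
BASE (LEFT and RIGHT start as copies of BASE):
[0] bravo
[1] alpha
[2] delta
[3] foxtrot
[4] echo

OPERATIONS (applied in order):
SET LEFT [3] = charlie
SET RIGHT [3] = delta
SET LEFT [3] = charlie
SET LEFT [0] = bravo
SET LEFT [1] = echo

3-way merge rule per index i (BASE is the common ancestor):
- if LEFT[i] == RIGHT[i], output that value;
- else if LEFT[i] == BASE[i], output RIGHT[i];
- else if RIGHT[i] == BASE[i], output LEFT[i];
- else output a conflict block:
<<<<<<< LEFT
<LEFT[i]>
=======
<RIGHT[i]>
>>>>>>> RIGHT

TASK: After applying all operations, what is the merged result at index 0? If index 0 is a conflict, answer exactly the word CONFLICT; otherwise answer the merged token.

Answer: bravo

Derivation:
Final LEFT:  [bravo, echo, delta, charlie, echo]
Final RIGHT: [bravo, alpha, delta, delta, echo]
i=0: L=bravo R=bravo -> agree -> bravo
i=1: L=echo, R=alpha=BASE -> take LEFT -> echo
i=2: L=delta R=delta -> agree -> delta
i=3: BASE=foxtrot L=charlie R=delta all differ -> CONFLICT
i=4: L=echo R=echo -> agree -> echo
Index 0 -> bravo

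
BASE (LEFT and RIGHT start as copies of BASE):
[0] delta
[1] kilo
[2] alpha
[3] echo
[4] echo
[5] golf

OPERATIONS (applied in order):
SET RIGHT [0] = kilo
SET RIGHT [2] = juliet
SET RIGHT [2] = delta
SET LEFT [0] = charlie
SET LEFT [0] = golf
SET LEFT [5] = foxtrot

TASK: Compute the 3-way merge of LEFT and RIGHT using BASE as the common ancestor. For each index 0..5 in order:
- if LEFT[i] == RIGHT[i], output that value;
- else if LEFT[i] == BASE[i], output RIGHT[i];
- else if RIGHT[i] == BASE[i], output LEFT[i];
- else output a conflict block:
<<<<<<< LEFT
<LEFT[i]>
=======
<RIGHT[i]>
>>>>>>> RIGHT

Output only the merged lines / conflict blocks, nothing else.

Answer: <<<<<<< LEFT
golf
=======
kilo
>>>>>>> RIGHT
kilo
delta
echo
echo
foxtrot

Derivation:
Final LEFT:  [golf, kilo, alpha, echo, echo, foxtrot]
Final RIGHT: [kilo, kilo, delta, echo, echo, golf]
i=0: BASE=delta L=golf R=kilo all differ -> CONFLICT
i=1: L=kilo R=kilo -> agree -> kilo
i=2: L=alpha=BASE, R=delta -> take RIGHT -> delta
i=3: L=echo R=echo -> agree -> echo
i=4: L=echo R=echo -> agree -> echo
i=5: L=foxtrot, R=golf=BASE -> take LEFT -> foxtrot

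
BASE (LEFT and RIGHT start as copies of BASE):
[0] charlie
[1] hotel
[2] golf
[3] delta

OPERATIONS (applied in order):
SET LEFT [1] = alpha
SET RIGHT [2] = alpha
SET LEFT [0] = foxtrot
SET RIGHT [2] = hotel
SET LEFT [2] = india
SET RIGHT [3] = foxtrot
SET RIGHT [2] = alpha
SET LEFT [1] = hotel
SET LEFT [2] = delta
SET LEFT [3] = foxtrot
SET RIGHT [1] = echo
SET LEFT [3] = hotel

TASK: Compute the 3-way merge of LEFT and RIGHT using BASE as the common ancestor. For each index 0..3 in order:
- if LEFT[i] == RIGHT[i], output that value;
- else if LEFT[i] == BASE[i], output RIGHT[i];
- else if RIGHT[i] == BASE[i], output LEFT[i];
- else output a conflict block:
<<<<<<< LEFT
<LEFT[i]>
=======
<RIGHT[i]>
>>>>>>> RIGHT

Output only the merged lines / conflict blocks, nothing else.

Final LEFT:  [foxtrot, hotel, delta, hotel]
Final RIGHT: [charlie, echo, alpha, foxtrot]
i=0: L=foxtrot, R=charlie=BASE -> take LEFT -> foxtrot
i=1: L=hotel=BASE, R=echo -> take RIGHT -> echo
i=2: BASE=golf L=delta R=alpha all differ -> CONFLICT
i=3: BASE=delta L=hotel R=foxtrot all differ -> CONFLICT

Answer: foxtrot
echo
<<<<<<< LEFT
delta
=======
alpha
>>>>>>> RIGHT
<<<<<<< LEFT
hotel
=======
foxtrot
>>>>>>> RIGHT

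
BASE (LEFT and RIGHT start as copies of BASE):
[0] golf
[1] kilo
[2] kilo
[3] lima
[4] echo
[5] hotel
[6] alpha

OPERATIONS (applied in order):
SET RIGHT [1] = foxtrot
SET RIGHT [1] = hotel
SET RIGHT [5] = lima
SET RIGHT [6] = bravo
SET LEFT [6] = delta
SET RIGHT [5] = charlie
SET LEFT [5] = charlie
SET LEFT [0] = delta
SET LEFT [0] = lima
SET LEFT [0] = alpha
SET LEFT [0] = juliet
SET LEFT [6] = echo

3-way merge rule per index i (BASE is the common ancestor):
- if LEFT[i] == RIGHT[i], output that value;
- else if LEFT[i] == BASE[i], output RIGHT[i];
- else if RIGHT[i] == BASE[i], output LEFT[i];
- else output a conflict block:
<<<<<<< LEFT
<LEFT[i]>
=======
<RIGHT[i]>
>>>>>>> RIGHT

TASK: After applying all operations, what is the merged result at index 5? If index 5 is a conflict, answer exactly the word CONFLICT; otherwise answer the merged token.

Answer: charlie

Derivation:
Final LEFT:  [juliet, kilo, kilo, lima, echo, charlie, echo]
Final RIGHT: [golf, hotel, kilo, lima, echo, charlie, bravo]
i=0: L=juliet, R=golf=BASE -> take LEFT -> juliet
i=1: L=kilo=BASE, R=hotel -> take RIGHT -> hotel
i=2: L=kilo R=kilo -> agree -> kilo
i=3: L=lima R=lima -> agree -> lima
i=4: L=echo R=echo -> agree -> echo
i=5: L=charlie R=charlie -> agree -> charlie
i=6: BASE=alpha L=echo R=bravo all differ -> CONFLICT
Index 5 -> charlie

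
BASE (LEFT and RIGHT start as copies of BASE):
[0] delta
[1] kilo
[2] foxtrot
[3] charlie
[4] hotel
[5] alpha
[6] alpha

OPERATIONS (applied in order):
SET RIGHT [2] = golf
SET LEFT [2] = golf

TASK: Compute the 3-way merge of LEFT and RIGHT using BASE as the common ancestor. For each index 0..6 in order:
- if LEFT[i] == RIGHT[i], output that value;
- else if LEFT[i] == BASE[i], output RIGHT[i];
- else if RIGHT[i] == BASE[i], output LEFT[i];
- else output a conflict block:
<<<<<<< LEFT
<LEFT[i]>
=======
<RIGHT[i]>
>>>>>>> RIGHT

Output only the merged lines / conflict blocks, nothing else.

Final LEFT:  [delta, kilo, golf, charlie, hotel, alpha, alpha]
Final RIGHT: [delta, kilo, golf, charlie, hotel, alpha, alpha]
i=0: L=delta R=delta -> agree -> delta
i=1: L=kilo R=kilo -> agree -> kilo
i=2: L=golf R=golf -> agree -> golf
i=3: L=charlie R=charlie -> agree -> charlie
i=4: L=hotel R=hotel -> agree -> hotel
i=5: L=alpha R=alpha -> agree -> alpha
i=6: L=alpha R=alpha -> agree -> alpha

Answer: delta
kilo
golf
charlie
hotel
alpha
alpha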